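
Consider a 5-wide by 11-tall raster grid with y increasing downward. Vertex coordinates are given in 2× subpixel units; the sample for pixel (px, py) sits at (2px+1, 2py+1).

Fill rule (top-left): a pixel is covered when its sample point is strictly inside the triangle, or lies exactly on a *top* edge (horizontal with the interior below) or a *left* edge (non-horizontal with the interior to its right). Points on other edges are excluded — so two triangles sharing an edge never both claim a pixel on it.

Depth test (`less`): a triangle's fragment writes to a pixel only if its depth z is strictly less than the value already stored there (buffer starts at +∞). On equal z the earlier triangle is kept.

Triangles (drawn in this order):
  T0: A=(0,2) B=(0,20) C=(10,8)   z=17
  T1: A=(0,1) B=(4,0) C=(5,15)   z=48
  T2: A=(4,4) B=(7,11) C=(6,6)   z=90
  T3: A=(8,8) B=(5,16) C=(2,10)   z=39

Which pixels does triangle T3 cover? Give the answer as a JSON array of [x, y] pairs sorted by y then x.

T0:
  2·area = 180  (B↔C swapped to make it positive)
  edge (0, 2)→(10, 8): d=(10,6) right/bottom  bias=-1
  edge (10, 8)→(0, 20): d=(-10,12) right/bottom  bias=-1
  edge (0, 20)→(0, 2): d=(0,-18) top-left  bias=+0
    (0,1)@(1, 3): e=[4,158,18] → #
    (1,1)@(3, 3): e=[-8,134,54] → ·
    (0,2)@(1, 5): e=[24,138,18] → #
    (1,2)@(3, 5): e=[12,114,54] → #
    (2,2)@(5, 5): e=[0,90,90] → ·  [on edge]
    (0,3)@(1, 7): e=[44,118,18] → #
    (2,3)@(5, 7): e=[20,70,90] → #
    (3,3)@(7, 7): e=[8,46,126] → #
    (4,3)@(9, 7): e=[-4,22,162] → ·
    (0,4)@(1, 9): e=[64,98,18] → #
    (4,4)@(9, 9): e=[16,2,162] → #
    (0,5)@(1, 11): e=[84,78,18] → #
  covered (22 px):
    · · · · ·
    # · · · ·
    # # · · ·
    # # # # ·
    # # # # #
    # # # # ·
    # # # · ·
    # # · · ·
    # · · · ·
    · · · · ·
    · · · · ·
T1:
  2·area = 61
  edge (0, 1)→(4, 0): d=(4,-1) top-left  bias=+0
  edge (4, 0)→(5, 15): d=(1,15) right/bottom  bias=-1
  edge (5, 15)→(0, 1): d=(-5,-14) top-left  bias=+0
    (0,0)@(1, 1): e=[1,46,14] → #
    (1,0)@(3, 1): e=[3,16,42] → #
    (2,0)@(5, 1): e=[5,-14,70] → ·
    (0,1)@(1, 3): e=[9,48,4] → #
    (2,1)@(5, 3): e=[13,-12,60] → ·
    (0,2)@(1, 5): e=[17,50,-6] → ·
    (1,2)@(3, 5): e=[19,20,22] → #
    (2,2)@(5, 5): e=[21,-10,50] → ·
    (1,3)@(3, 7): e=[27,22,12] → #
    (2,3)@(5, 7): e=[29,-8,40] → ·
    (1,4)@(3, 9): e=[35,24,2] → #
    (2,4)@(5, 9): e=[37,-6,30] → ·
    (2,7)@(5, 15): e=[61,0,0] → ·  [on edge]
  covered (7 px):
    # # · · ·
    # # · · ·
    · # · · ·
    · # · · ·
    · # · · ·
    · · · · ·
    · · · · ·
    · · · · ·
    · · · · ·
    · · · · ·
    · · · · ·
T2:
  2·area = 8  (B↔C swapped to make it positive)
  edge (4, 4)→(6, 6): d=(2,2) right/bottom  bias=-1
  edge (6, 6)→(7, 11): d=(1,5) right/bottom  bias=-1
  edge (7, 11)→(4, 4): d=(-3,-7) top-left  bias=+0
    (0,0)@(1, 1): e=[0,20,-12] → ·  [on edge]
    (2,0)@(5, 1): e=[-8,0,16] → ·  [on edge]
    (1,1)@(3, 3): e=[0,12,-4] → ·  [on edge]
    (2,2)@(5, 5): e=[0,4,4] → ·  [on edge]
    (3,3)@(7, 7): e=[0,-4,12] → ·  [on edge]
    (4,4)@(9, 9): e=[0,-12,20] → ·  [on edge]
    (3,5)@(7, 11): e=[8,0,0] → ·  [on edge]
    (4,10)@(9, 21): e=[24,0,-16] → ·  [on edge]
  covered (0 px):
    · · · · ·
    · · · · ·
    · · · · ·
    · · · · ·
    · · · · ·
    · · · · ·
    · · · · ·
    · · · · ·
    · · · · ·
    · · · · ·
    · · · · ·
T3:
  2·area = 42
  edge (8, 8)→(5, 16): d=(-3,8) right/bottom  bias=-1
  edge (5, 16)→(2, 10): d=(-3,-6) top-left  bias=+0
  edge (2, 10)→(8, 8): d=(6,-2) top-left  bias=+0
    (2,4)@(5, 9): e=[21,21,0] → #  [on edge]
    (3,4)@(7, 9): e=[5,33,4] → #
    (4,4)@(9, 9): e=[-11,45,8] → ·
    (1,5)@(3, 11): e=[31,3,8] → #
    (3,5)@(7, 11): e=[-1,27,16] → ·
    (1,6)@(3, 13): e=[25,-3,20] → ·
    (2,6)@(5, 13): e=[9,9,24] → #
    (3,6)@(7, 13): e=[-7,21,28] → ·
    (2,7)@(5, 15): e=[3,3,36] → #
    (3,7)@(7, 15): e=[-13,15,40] → ·
    (2,8)@(5, 17): e=[-3,-3,48] → ·
  covered (6 px):
    · · · · ·
    · · · · ·
    · · · · ·
    · · · · ·
    · · # # ·
    · # # · ·
    · · # · ·
    · · # · ·
    · · · · ·
    · · · · ·
    · · · · ·

Final: [[2,4],[3,4],[1,5],[2,5],[2,6],[2,7]]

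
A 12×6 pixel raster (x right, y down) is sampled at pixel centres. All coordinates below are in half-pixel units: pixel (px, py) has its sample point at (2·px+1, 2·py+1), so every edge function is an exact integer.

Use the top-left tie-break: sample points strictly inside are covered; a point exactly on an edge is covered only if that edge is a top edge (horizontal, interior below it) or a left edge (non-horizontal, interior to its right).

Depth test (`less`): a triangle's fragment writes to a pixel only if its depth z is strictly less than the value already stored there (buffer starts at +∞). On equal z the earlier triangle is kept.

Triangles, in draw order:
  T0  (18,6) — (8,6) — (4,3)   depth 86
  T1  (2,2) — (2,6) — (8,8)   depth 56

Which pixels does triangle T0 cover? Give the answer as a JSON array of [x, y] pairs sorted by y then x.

T0:
  2·area = 30
  edge (18, 6)→(8, 6): d=(-10,0) right/bottom  bias=-1
  edge (8, 6)→(4, 3): d=(-4,-3) top-left  bias=+0
  edge (4, 3)→(18, 6): d=(14,3) right/bottom  bias=-1
    (3,2)@(7, 5): e=[10,1,19] → █
    (4,2)@(9, 5): e=[10,7,13] → █
    (5,2)@(11, 5): e=[10,13,7] → █
    (6,2)@(13, 5): e=[10,19,1] → █
    (7,2)@(15, 5): e=[10,25,-5] → ·
    (3,3)@(7, 7): e=[-10,-7,47] → ·
    (4,3)@(9, 7): e=[-10,-1,41] → ·
    (5,3)@(11, 7): e=[-10,5,35] → ·
    (6,3)@(13, 7): e=[-10,11,29] → ·
  covered (4 px):
    · · · · · · · · · · · ·
    · · · · · · · · · · · ·
    · · · █ █ █ █ · · · · ·
    · · · · · · · · · · · ·
    · · · · · · · · · · · ·
    · · · · · · · · · · · ·
T1:
  2·area = 24  (B↔C swapped to make it positive)
  edge (2, 2)→(8, 8): d=(6,6) right/bottom  bias=-1
  edge (8, 8)→(2, 6): d=(-6,-2) top-left  bias=+0
  edge (2, 6)→(2, 2): d=(0,-4) top-left  bias=+0
    (0,0)@(1, 1): e=[0,28,-4] → ·  [on edge]
    (1,1)@(3, 3): e=[0,20,4] → ·  [on edge]
    (1,2)@(3, 5): e=[12,8,4] → █
    (2,2)@(5, 5): e=[0,12,12] → ·  [on edge]
    (1,3)@(3, 7): e=[24,-4,4] → ·
    (2,3)@(5, 7): e=[12,0,12] → █  [on edge]
    (3,3)@(7, 7): e=[0,4,20] → ·  [on edge]
    (2,4)@(5, 9): e=[24,-12,12] → ·
    (4,4)@(9, 9): e=[0,-4,28] → ·  [on edge]
    (5,4)@(11, 9): e=[-12,0,36] → ·  [on edge]
    (5,5)@(11, 11): e=[0,-12,36] → ·  [on edge]
    (8,5)@(17, 11): e=[-36,0,60] → ·  [on edge]
  covered (2 px):
    · · · · · · · · · · · ·
    · · · · · · · · · · · ·
    · █ · · · · · · · · · ·
    · · █ · · · · · · · · ·
    · · · · · · · · · · · ·
    · · · · · · · · · · · ·

Answer: [[3,2],[4,2],[5,2],[6,2]]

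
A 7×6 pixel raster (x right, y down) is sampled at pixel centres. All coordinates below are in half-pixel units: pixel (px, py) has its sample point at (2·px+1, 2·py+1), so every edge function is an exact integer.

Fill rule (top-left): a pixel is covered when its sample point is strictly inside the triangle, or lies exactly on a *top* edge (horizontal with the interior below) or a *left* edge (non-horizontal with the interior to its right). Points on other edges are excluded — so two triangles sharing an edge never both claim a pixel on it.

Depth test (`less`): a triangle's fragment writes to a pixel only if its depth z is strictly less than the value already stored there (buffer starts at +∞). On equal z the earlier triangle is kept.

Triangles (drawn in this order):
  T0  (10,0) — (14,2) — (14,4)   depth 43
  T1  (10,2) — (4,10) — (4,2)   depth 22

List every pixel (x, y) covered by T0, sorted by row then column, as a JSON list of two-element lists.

T0:
  2·area = 8
  edge (10, 0)→(14, 2): d=(4,2) right/bottom  bias=-1
  edge (14, 2)→(14, 4): d=(0,2) right/bottom  bias=-1
  edge (14, 4)→(10, 0): d=(-4,-4) top-left  bias=+0
    (5,0)@(11, 1): e=[2,6,0] → █  [on edge]
    (6,0)@(13, 1): e=[-2,2,8] → ·
    (5,1)@(11, 3): e=[10,6,-8] → ·
    (6,1)@(13, 3): e=[6,2,0] → █  [on edge]
    (6,2)@(13, 5): e=[14,2,-8] → ·
  covered (2 px):
    · · · · · █ ·
    · · · · · · █
    · · · · · · ·
    · · · · · · ·
    · · · · · · ·
    · · · · · · ·
T1:
  2·area = 48
  edge (10, 2)→(4, 10): d=(-6,8) right/bottom  bias=-1
  edge (4, 10)→(4, 2): d=(0,-8) top-left  bias=+0
  edge (4, 2)→(10, 2): d=(6,0) top-left  bias=+0
    (2,1)@(5, 3): e=[34,8,6] → █
    (3,1)@(7, 3): e=[18,24,6] → █
    (4,1)@(9, 3): e=[2,40,6] → █
    (5,1)@(11, 3): e=[-14,56,6] → ·
    (2,2)@(5, 5): e=[22,8,18] → █
    (4,2)@(9, 5): e=[-10,40,18] → ·
    (2,3)@(5, 7): e=[10,8,30] → █
    (3,3)@(7, 7): e=[-6,24,30] → ·
    (2,4)@(5, 9): e=[-2,8,42] → ·
  covered (6 px):
    · · · · · · ·
    · · █ █ █ · ·
    · · █ █ · · ·
    · · █ · · · ·
    · · · · · · ·
    · · · · · · ·

Final: [[5,0],[6,1]]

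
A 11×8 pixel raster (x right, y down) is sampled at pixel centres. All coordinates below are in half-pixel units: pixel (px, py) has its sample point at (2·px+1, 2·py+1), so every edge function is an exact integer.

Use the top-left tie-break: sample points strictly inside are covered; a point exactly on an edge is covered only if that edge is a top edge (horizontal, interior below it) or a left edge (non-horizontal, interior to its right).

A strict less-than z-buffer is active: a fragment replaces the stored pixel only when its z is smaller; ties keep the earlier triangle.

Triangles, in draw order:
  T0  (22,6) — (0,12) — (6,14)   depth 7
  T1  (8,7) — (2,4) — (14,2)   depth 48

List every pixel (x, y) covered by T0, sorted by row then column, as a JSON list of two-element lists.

T0:
  2·area = 80  (B↔C swapped to make it positive)
  edge (22, 6)→(6, 14): d=(-16,8) right/bottom  bias=-1
  edge (6, 14)→(0, 12): d=(-6,-2) top-left  bias=+0
  edge (0, 12)→(22, 6): d=(22,-6) top-left  bias=+0
    (9,3)@(19, 7): e=[8,68,4] → █
    (10,3)@(21, 7): e=[-8,72,16] → ·
    (5,4)@(11, 9): e=[40,40,0] → █  [on edge]
    (6,4)@(13, 9): e=[24,44,12] → █
    (7,4)@(15, 9): e=[8,48,24] → █
    (8,4)@(17, 9): e=[-8,52,36] → ·
    (9,4)@(19, 9): e=[-24,56,48] → ·
    (2,5)@(5, 11): e=[56,16,8] → █
    (3,5)@(7, 11): e=[40,20,20] → █
    (4,5)@(9, 11): e=[24,24,32] → █
    (6,5)@(13, 11): e=[-8,32,56] → ·
    (7,5)@(15, 11): e=[-24,36,68] → ·
    (1,6)@(3, 13): e=[40,0,40] → █  [on edge]
    (4,7)@(9, 15): e=[-40,0,120] → ·  [on edge]
  covered (11 px):
    · · · · · · · · · · ·
    · · · · · · · · · · ·
    · · · · · · · · · · ·
    · · · · · · · · · █ ·
    · · · · · █ █ █ · · ·
    · · █ █ █ █ · · · · ·
    · █ █ █ · · · · · · ·
    · · · · · · · · · · ·
T1:
  2·area = 48
  edge (8, 7)→(2, 4): d=(-6,-3) top-left  bias=+0
  edge (2, 4)→(14, 2): d=(12,-2) top-left  bias=+0
  edge (14, 2)→(8, 7): d=(-6,5) right/bottom  bias=-1
    (4,1)@(9, 3): e=[27,2,19] → █
    (5,1)@(11, 3): e=[33,6,9] → █
    (6,1)@(13, 3): e=[39,10,-1] → ·
    (2,2)@(5, 5): e=[3,18,27] → █
    (3,2)@(7, 5): e=[9,22,17] → █
    (5,2)@(11, 5): e=[21,30,-3] → ·
    (2,3)@(5, 7): e=[-9,42,15] → ·
    (3,3)@(7, 7): e=[-3,46,5] → ·
    (4,3)@(9, 7): e=[3,50,-5] → ·
  covered (5 px):
    · · · · · · · · · · ·
    · · · · █ █ · · · · ·
    · · █ █ █ · · · · · ·
    · · · · · · · · · · ·
    · · · · · · · · · · ·
    · · · · · · · · · · ·
    · · · · · · · · · · ·
    · · · · · · · · · · ·

Final: [[9,3],[5,4],[6,4],[7,4],[2,5],[3,5],[4,5],[5,5],[1,6],[2,6],[3,6]]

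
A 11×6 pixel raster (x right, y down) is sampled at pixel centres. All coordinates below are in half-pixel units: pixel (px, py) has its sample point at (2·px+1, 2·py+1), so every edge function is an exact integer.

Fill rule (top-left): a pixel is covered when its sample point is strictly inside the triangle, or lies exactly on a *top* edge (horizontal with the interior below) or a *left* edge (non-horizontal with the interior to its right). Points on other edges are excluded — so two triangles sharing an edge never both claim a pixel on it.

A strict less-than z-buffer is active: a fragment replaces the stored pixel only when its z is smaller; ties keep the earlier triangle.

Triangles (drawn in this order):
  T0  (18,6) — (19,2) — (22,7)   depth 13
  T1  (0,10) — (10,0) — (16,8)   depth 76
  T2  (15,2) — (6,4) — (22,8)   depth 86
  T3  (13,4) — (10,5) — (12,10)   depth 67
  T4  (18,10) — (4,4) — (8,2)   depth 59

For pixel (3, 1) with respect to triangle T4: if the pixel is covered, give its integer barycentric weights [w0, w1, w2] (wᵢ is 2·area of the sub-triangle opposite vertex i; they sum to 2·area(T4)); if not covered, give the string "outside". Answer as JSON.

T0:
  2·area = 17
  edge (18, 6)→(19, 2): d=(1,-4) top-left  bias=+0
  edge (19, 2)→(22, 7): d=(3,5) right/bottom  bias=-1
  edge (22, 7)→(18, 6): d=(-4,-1) top-left  bias=+0
    (9,1)@(19, 3): e=[1,3,13] → #
    (10,1)@(21, 3): e=[9,-7,15] → ·
    (9,2)@(19, 5): e=[3,9,5] → #
    (10,2)@(21, 5): e=[11,-1,7] → ·
    (9,3)@(19, 7): e=[5,15,-3] → ·
  covered (2 px):
    · · · · · · · · · · ·
    · · · · · · · · · # ·
    · · · · · · · · · # ·
    · · · · · · · · · · ·
    · · · · · · · · · · ·
    · · · · · · · · · · ·
T1:
  2·area = 140
  edge (0, 10)→(10, 0): d=(10,-10) top-left  bias=+0
  edge (10, 0)→(16, 8): d=(6,8) right/bottom  bias=-1
  edge (16, 8)→(0, 10): d=(-16,2) right/bottom  bias=-1
    (4,0)@(9, 1): e=[0,14,126] → #  [on edge]
    (5,0)@(11, 1): e=[20,-2,122] → ·
    (3,1)@(7, 3): e=[0,42,98] → #  [on edge]
    (5,1)@(11, 3): e=[40,10,90] → #
    (6,1)@(13, 3): e=[60,-6,86] → ·
    (2,2)@(5, 5): e=[0,70,70] → #  [on edge]
    (6,2)@(13, 5): e=[80,6,54] → #
    (7,2)@(15, 5): e=[100,-10,50] → ·
    (1,3)@(3, 7): e=[0,98,42] → #  [on edge]
    (7,3)@(15, 7): e=[120,2,18] → #
    (8,3)@(17, 7): e=[140,-14,14] → ·
    (0,4)@(1, 9): e=[0,126,14] → #  [on edge]
  covered (20 px):
    · · · · # · · · · · ·
    · · · # # # · · · · ·
    · · # # # # # · · · ·
    · # # # # # # # · · ·
    # # # # · · · · · · ·
    · · · · · · · · · · ·
T2:
  2·area = 68  (B↔C swapped to make it positive)
  edge (15, 2)→(22, 8): d=(7,6) right/bottom  bias=-1
  edge (22, 8)→(6, 4): d=(-16,-4) top-left  bias=+0
  edge (6, 4)→(15, 2): d=(9,-2) top-left  bias=+0
    (5,1)@(11, 3): e=[31,36,1] → #
    (6,1)@(13, 3): e=[19,44,5] → #
    (7,1)@(15, 3): e=[7,52,9] → #
    (8,1)@(17, 3): e=[-5,60,13] → ·
    (5,2)@(11, 5): e=[45,4,19] → #
    (8,2)@(17, 5): e=[9,28,31] → #
    (9,2)@(19, 5): e=[-3,36,35] → ·
    (5,3)@(11, 7): e=[59,-28,37] → ·
    (6,3)@(13, 7): e=[47,-20,41] → ·
    (7,3)@(15, 7): e=[35,-12,45] → ·
    (8,3)@(17, 7): e=[23,-4,49] → ·
    (9,3)@(19, 7): e=[11,4,53] → #
  covered (8 px):
    · · · · · · · · · · ·
    · · · · · # # # · · ·
    · · · · · # # # # · ·
    · · · · · · · · · # ·
    · · · · · · · · · · ·
    · · · · · · · · · · ·
T3:
  2·area = 17  (B↔C swapped to make it positive)
  edge (13, 4)→(12, 10): d=(-1,6) right/bottom  bias=-1
  edge (12, 10)→(10, 5): d=(-2,-5) top-left  bias=+0
  edge (10, 5)→(13, 4): d=(3,-1) top-left  bias=+0
    (5,2)@(11, 5): e=[11,5,1] → #
    (6,2)@(13, 5): e=[-1,15,3] → ·
    (5,3)@(11, 7): e=[9,1,7] → #
    (6,3)@(13, 7): e=[-3,11,9] → ·
    (5,4)@(11, 9): e=[7,-3,13] → ·
  covered (2 px):
    · · · · · · · · · · ·
    · · · · · · · · · · ·
    · · · · · # · · · · ·
    · · · · · # · · · · ·
    · · · · · · · · · · ·
    · · · · · · · · · · ·
T4:
  2·area = 52
  edge (18, 10)→(4, 4): d=(-14,-6) top-left  bias=+0
  edge (4, 4)→(8, 2): d=(4,-2) top-left  bias=+0
  edge (8, 2)→(18, 10): d=(10,8) right/bottom  bias=-1
    (3,1)@(7, 3): e=[32,2,18] → #
    (4,1)@(9, 3): e=[44,6,2] → #
    (5,1)@(11, 3): e=[56,10,-14] → ·
    (3,2)@(7, 5): e=[4,10,38] → #
    (5,2)@(11, 5): e=[28,18,6] → #
    (6,2)@(13, 5): e=[40,22,-10] → ·
    (3,3)@(7, 7): e=[-24,18,58] → ·
    (4,3)@(9, 7): e=[-12,22,42] → ·
    (5,3)@(11, 7): e=[0,26,26] → #  [on edge]
    (6,3)@(13, 7): e=[12,30,10] → #
    (7,3)@(15, 7): e=[24,34,-6] → ·
    (5,4)@(11, 9): e=[-28,34,46] → ·
  covered (7 px):
    · · · · · · · · · · ·
    · · · # # · · · · · ·
    · · · # # # · · · · ·
    · · · · · # # · · · ·
    · · · · · · · · · · ·
    · · · · · · · · · · ·

Answer: [2,18,32]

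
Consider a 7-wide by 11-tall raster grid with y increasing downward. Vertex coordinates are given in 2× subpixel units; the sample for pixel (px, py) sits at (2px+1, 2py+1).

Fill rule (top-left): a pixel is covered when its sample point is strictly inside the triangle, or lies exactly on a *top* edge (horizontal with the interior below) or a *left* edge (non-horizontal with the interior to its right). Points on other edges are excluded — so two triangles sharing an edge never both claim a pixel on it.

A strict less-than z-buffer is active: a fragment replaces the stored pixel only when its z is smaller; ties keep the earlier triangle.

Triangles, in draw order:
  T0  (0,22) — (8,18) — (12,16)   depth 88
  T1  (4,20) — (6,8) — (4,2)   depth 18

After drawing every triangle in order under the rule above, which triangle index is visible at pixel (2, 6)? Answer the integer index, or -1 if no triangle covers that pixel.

T0:
  degenerate (2·area = 0) — covers nothing
T1:
  2·area = 36  (B↔C swapped to make it positive)
  edge (4, 20)→(4, 2): d=(0,-18) top-left  bias=+0
  edge (4, 2)→(6, 8): d=(2,6) right/bottom  bias=-1
  edge (6, 8)→(4, 20): d=(-2,12) right/bottom  bias=-1
    (2,2)@(5, 5): e=[18,0,18] → .  [on edge]
    (2,3)@(5, 7): e=[18,4,14] → X
    (3,3)@(7, 7): e=[54,-8,-10] → .
    (2,4)@(5, 9): e=[18,8,10] → X
    (3,4)@(7, 9): e=[54,-4,-14] → .
    (2,5)@(5, 11): e=[18,12,6] → X
    (3,5)@(7, 11): e=[54,0,-18] → .  [on edge]
    (2,6)@(5, 13): e=[18,16,2] → X
    (3,6)@(7, 13): e=[54,4,-22] → .
    (2,7)@(5, 15): e=[18,20,-2] → .
    (4,8)@(9, 17): e=[90,0,-54] → .  [on edge]
  covered (4 px):
    . . . . . . .
    . . . . . . .
    . . . . . . .
    . . X . . . .
    . . X . . . .
    . . X . . . .
    . . X . . . .
    . . . . . . .
    . . . . . . .
    . . . . . . .
    . . . . . . .

Z-buffer (winner per pixel, '.' = empty):
  . . . . . . .
  . . . . . . .
  . . . . . . .
  . . 1 . . . .
  . . 1 . . . .
  . . 1 . . . .
  . . 1 . . . .
  . . . . . . .
  . . . . . . .
  . . . . . . .
  . . . . . . .

Result: 1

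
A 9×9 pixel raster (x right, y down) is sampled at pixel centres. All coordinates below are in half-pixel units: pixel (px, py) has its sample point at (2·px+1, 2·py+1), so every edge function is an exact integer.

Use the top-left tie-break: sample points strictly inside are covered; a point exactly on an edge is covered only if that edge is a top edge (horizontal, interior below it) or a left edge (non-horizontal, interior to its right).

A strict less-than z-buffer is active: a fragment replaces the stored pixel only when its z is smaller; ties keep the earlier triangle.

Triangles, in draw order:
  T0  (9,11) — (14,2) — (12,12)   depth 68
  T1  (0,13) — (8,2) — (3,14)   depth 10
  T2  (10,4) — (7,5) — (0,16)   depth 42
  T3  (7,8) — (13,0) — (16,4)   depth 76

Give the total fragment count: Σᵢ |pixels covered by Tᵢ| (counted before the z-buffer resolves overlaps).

T0:
  2·area = 32
  edge (9, 11)→(14, 2): d=(5,-9) top-left  bias=+0
  edge (14, 2)→(12, 12): d=(-2,10) right/bottom  bias=-1
  edge (12, 12)→(9, 11): d=(-3,-1) top-left  bias=+0
    (6,2)@(13, 5): e=[6,4,22] → X
    (7,2)@(15, 5): e=[24,-16,24] → .
    (6,3)@(13, 7): e=[16,0,16] → .  [on edge]
    (1,4)@(3, 9): e=[-64,96,0] → .  [on edge]
    (5,4)@(11, 9): e=[8,16,8] → X
    (6,4)@(13, 9): e=[26,-4,10] → .
    (4,5)@(9, 11): e=[0,32,0] → X  [on edge]
    (6,5)@(13, 11): e=[36,-8,4] → .
    (4,6)@(9, 13): e=[10,28,-6] → .
    (5,6)@(11, 13): e=[28,8,-4] → .
    (7,6)@(15, 13): e=[64,-32,0] → .  [on edge]
    (5,8)@(11, 17): e=[48,0,-16] → .  [on edge]
  covered (4 px):
    . . . . . . . . .
    . . . . . . . . .
    . . . . . . X . .
    . . . . . . . . .
    . . . . . X . . .
    . . . . X X . . .
    . . . . . . . . .
    . . . . . . . . .
    . . . . . . . . .
T1:
  2·area = 41
  edge (0, 13)→(8, 2): d=(8,-11) top-left  bias=+0
  edge (8, 2)→(3, 14): d=(-5,12) right/bottom  bias=-1
  edge (3, 14)→(0, 13): d=(-3,-1) top-left  bias=+0
    (2,3)@(5, 7): e=[7,11,23] → X
    (3,3)@(7, 7): e=[29,-13,25] → .
    (1,4)@(3, 9): e=[1,25,15] → X
    (3,4)@(7, 9): e=[45,-23,19] → .
    (1,5)@(3, 11): e=[17,15,9] → X
    (2,5)@(5, 11): e=[39,-9,11] → .
    (0,6)@(1, 13): e=[11,29,1] → X
    (2,6)@(5, 13): e=[55,-19,5] → .
    (0,7)@(1, 15): e=[27,19,-5] → .
    (1,7)@(3, 15): e=[49,-5,-3] → .
  covered (6 px):
    . . . . . . . . .
    . . . . . . . . .
    . . . . . . . . .
    . . X . . . . . .
    . X X . . . . . .
    . X . . . . . . .
    X X . . . . . . .
    . . . . . . . . .
    . . . . . . . . .
T2:
  2·area = 26  (B↔C swapped to make it positive)
  edge (10, 4)→(0, 16): d=(-10,12) right/bottom  bias=-1
  edge (0, 16)→(7, 5): d=(7,-11) top-left  bias=+0
  edge (7, 5)→(10, 4): d=(3,-1) top-left  bias=+0
    (6,1)@(13, 3): e=[-26,52,0] → .  [on edge]
    (3,2)@(7, 5): e=[26,0,0] → X  [on edge]
    (4,2)@(9, 5): e=[2,22,2] → X
    (5,2)@(11, 5): e=[-22,44,4] → .
    (0,3)@(1, 7): e=[78,-52,0] → .  [on edge]
    (3,3)@(7, 7): e=[6,14,6] → X
    (4,3)@(9, 7): e=[-18,36,8] → .
    (2,4)@(5, 9): e=[10,6,10] → X
    (3,4)@(7, 9): e=[-14,28,12] → .
    (2,5)@(5, 11): e=[-10,20,16] → .
  covered (4 px):
    . . . . . . . . .
    . . . . . . . . .
    . . . X X . . . .
    . . . X . . . . .
    . . X . . . . . .
    . . . . . . . . .
    . . . . . . . . .
    . . . . . . . . .
    . . . . . . . . .
T3:
  2·area = 48
  edge (7, 8)→(13, 0): d=(6,-8) top-left  bias=+0
  edge (13, 0)→(16, 4): d=(3,4) right/bottom  bias=-1
  edge (16, 4)→(7, 8): d=(-9,4) right/bottom  bias=-1
    (6,0)@(13, 1): e=[6,3,39] → X
    (7,0)@(15, 1): e=[22,-5,31] → .
    (5,1)@(11, 3): e=[2,17,29] → X
    (7,1)@(15, 3): e=[34,1,13] → X
    (8,1)@(17, 3): e=[50,-7,5] → .
    (5,2)@(11, 5): e=[14,23,11] → X
    (7,2)@(15, 5): e=[46,7,-5] → .
    (4,3)@(9, 7): e=[10,37,1] → X
    (5,3)@(11, 7): e=[26,29,-7] → .
    (6,3)@(13, 7): e=[42,21,-15] → .
    (4,4)@(9, 9): e=[22,43,-17] → .
  covered (7 px):
    . . . . . . X . .
    . . . . . X X X .
    . . . . . X X . .
    . . . . X . . . .
    . . . . . . . . .
    . . . . . . . . .
    . . . . . . . . .
    . . . . . . . . .
    . . . . . . . . .

Result: 21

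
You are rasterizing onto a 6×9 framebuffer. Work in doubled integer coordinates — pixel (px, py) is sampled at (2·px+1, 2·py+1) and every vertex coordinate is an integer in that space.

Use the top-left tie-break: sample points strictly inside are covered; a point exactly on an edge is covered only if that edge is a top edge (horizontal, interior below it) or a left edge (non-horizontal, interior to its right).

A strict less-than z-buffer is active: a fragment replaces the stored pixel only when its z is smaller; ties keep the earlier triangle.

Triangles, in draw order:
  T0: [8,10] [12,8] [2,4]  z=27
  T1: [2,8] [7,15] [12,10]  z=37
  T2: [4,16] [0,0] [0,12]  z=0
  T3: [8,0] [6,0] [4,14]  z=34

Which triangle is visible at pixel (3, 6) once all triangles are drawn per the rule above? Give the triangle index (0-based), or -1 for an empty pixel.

T0:
  2·area = 36  (B↔C swapped to make it positive)
  edge (8, 10)→(2, 4): d=(-6,-6) top-left  bias=+0
  edge (2, 4)→(12, 8): d=(10,4) right/bottom  bias=-1
  edge (12, 8)→(8, 10): d=(-4,2) right/bottom  bias=-1
    (0,1)@(1, 3): e=[0,-6,42] → .  [on edge]
    (1,2)@(3, 5): e=[0,6,30] → X  [on edge]
    (2,2)@(5, 5): e=[12,-2,26] → .
    (1,3)@(3, 7): e=[-12,26,22] → .
    (2,3)@(5, 7): e=[0,18,18] → X  [on edge]
    (3,3)@(7, 7): e=[12,10,14] → X
    (4,3)@(9, 7): e=[24,2,10] → X
    (5,3)@(11, 7): e=[36,-6,6] → .
    (2,4)@(5, 9): e=[-12,38,10] → .
    (3,4)@(7, 9): e=[0,30,6] → X  [on edge]
    (5,4)@(11, 9): e=[24,14,-2] → .
    (3,5)@(7, 11): e=[-12,50,-2] → .
    (4,5)@(9, 11): e=[0,42,-6] → .  [on edge]
    (5,6)@(11, 13): e=[0,54,-18] → .  [on edge]
  covered (6 px):
    . . . . . .
    . . . . . .
    . X . . . .
    . . X X X .
    . . . X X .
    . . . . . .
    . . . . . .
    . . . . . .
    . . . . . .
T1:
  2·area = 60  (B↔C swapped to make it positive)
  edge (2, 8)→(12, 10): d=(10,2) right/bottom  bias=-1
  edge (12, 10)→(7, 15): d=(-5,5) right/bottom  bias=-1
  edge (7, 15)→(2, 8): d=(-5,-7) top-left  bias=+0
    (1,4)@(3, 9): e=[8,50,2] → X
    (2,4)@(5, 9): e=[4,40,16] → X
    (3,4)@(7, 9): e=[0,30,30] → .  [on edge]
    (1,5)@(3, 11): e=[28,40,-8] → .
    (2,5)@(5, 11): e=[24,30,6] → X
    (3,5)@(7, 11): e=[20,20,20] → X
    (4,5)@(9, 11): e=[16,10,34] → X
    (5,5)@(11, 11): e=[12,0,48] → .  [on edge]
    (2,6)@(5, 13): e=[44,20,-4] → .
    (3,6)@(7, 13): e=[40,10,10] → X
    (4,6)@(9, 13): e=[36,0,24] → .  [on edge]
    (3,7)@(7, 15): e=[60,0,0] → .  [on edge]
    (2,8)@(5, 17): e=[84,0,-24] → .  [on edge]
  covered (6 px):
    . . . . . .
    . . . . . .
    . . . . . .
    . . . . . .
    . X X . . .
    . . X X X .
    . . . X . .
    . . . . . .
    . . . . . .
T2:
  2·area = 48  (B↔C swapped to make it positive)
  edge (4, 16)→(0, 12): d=(-4,-4) top-left  bias=+0
  edge (0, 12)→(0, 0): d=(0,-12) top-left  bias=+0
  edge (0, 0)→(4, 16): d=(4,16) right/bottom  bias=-1
    (0,2)@(1, 5): e=[32,12,4] → X
    (1,2)@(3, 5): e=[40,36,-28] → .
    (0,3)@(1, 7): e=[24,12,12] → X
    (1,3)@(3, 7): e=[32,36,-20] → .
    (0,4)@(1, 9): e=[16,12,20] → X
    (1,4)@(3, 9): e=[24,36,-12] → .
    (0,5)@(1, 11): e=[8,12,28] → X
    (1,5)@(3, 11): e=[16,36,-4] → .
    (0,6)@(1, 13): e=[0,12,36] → X  [on edge]
    (1,6)@(3, 13): e=[8,36,4] → X
    (2,6)@(5, 13): e=[16,60,-28] → .
    (0,7)@(1, 15): e=[-8,12,44] → .
    (1,7)@(3, 15): e=[0,36,12] → X  [on edge]
    (2,8)@(5, 17): e=[0,60,-12] → .  [on edge]
  covered (7 px):
    . . . . . .
    . . . . . .
    X . . . . .
    X . . . . .
    X . . . . .
    X . . . . .
    X X . . . .
    . X . . . .
    . . . . . .
T3:
  2·area = 28  (B↔C swapped to make it positive)
  edge (8, 0)→(4, 14): d=(-4,14) right/bottom  bias=-1
  edge (4, 14)→(6, 0): d=(2,-14) top-left  bias=+0
  edge (6, 0)→(8, 0): d=(2,0) top-left  bias=+0
    (3,0)@(7, 1): e=[10,16,2] → X
    (4,0)@(9, 1): e=[-18,44,2] → .
    (3,1)@(7, 3): e=[2,20,6] → X
    (4,1)@(9, 3): e=[-26,48,6] → .
    (3,2)@(7, 5): e=[-6,24,10] → .
    (2,3)@(5, 7): e=[14,0,14] → X  [on edge]
    (3,3)@(7, 7): e=[-14,28,14] → .
    (2,4)@(5, 9): e=[6,4,18] → X
    (3,4)@(7, 9): e=[-22,32,18] → .
    (2,5)@(5, 11): e=[-2,8,22] → .
  covered (4 px):
    . . . X . .
    . . . X . .
    . . . . . .
    . . X . . .
    . . X . . .
    . . . . . .
    . . . . . .
    . . . . . .
    . . . . . .

Z-buffer (winner per pixel, '.' = empty):
  . . . 3 . .
  . . . 3 . .
  2 0 . . . .
  2 . 0 0 0 .
  2 1 3 0 0 .
  2 . 1 1 1 .
  2 2 . 1 . .
  . 2 . . . .
  . . . . . .

Answer: 1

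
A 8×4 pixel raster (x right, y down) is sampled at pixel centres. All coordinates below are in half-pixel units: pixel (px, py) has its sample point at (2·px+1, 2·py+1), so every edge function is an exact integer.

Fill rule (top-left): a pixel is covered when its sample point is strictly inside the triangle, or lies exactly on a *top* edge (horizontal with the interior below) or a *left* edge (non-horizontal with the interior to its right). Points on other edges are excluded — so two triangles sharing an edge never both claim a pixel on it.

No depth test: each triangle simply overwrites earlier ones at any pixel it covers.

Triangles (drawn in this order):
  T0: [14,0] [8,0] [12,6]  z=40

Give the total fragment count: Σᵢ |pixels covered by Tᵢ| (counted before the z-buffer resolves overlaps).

T0:
  2·area = 36  (B↔C swapped to make it positive)
  edge (14, 0)→(12, 6): d=(-2,6) right/bottom  bias=-1
  edge (12, 6)→(8, 0): d=(-4,-6) top-left  bias=+0
  edge (8, 0)→(14, 0): d=(6,0) top-left  bias=+0
    (4,0)@(9, 1): e=[28,2,6] → X
    (5,0)@(11, 1): e=[16,14,6] → X
    (6,0)@(13, 1): e=[4,26,6] → X
    (7,0)@(15, 1): e=[-8,38,6] → .
    (4,1)@(9, 3): e=[24,-6,18] → .
    (5,1)@(11, 3): e=[12,6,18] → X
    (6,1)@(13, 3): e=[0,18,18] → .  [on edge]
    (5,2)@(11, 5): e=[8,-2,30] → .
  covered (4 px):
    . . . . X X X .
    . . . . . X . .
    . . . . . . . .
    . . . . . . . .

Result: 4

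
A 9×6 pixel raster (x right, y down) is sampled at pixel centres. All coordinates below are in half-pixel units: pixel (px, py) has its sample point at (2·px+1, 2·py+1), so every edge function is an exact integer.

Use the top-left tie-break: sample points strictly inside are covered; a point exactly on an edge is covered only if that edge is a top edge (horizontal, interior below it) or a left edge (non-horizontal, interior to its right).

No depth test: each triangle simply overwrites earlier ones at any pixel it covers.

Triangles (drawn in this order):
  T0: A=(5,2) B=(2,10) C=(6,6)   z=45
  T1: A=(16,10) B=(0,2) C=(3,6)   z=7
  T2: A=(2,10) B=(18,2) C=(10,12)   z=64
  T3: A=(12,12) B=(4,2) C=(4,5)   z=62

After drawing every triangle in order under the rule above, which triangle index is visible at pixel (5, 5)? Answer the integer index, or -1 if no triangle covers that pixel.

T0:
  2·area = 20  (B↔C swapped to make it positive)
  edge (5, 2)→(6, 6): d=(1,4) right/bottom  bias=-1
  edge (6, 6)→(2, 10): d=(-4,4) right/bottom  bias=-1
  edge (2, 10)→(5, 2): d=(3,-8) top-left  bias=+0
    (5,0)@(11, 1): e=[-25,0,45] → ·  [on edge]
    (2,1)@(5, 3): e=[1,16,3] → #
    (3,1)@(7, 3): e=[-7,8,19] → ·
    (4,1)@(9, 3): e=[-15,0,35] → ·  [on edge]
    (2,2)@(5, 5): e=[3,8,9] → #
    (3,2)@(7, 5): e=[-5,0,25] → ·  [on edge]
    (2,3)@(5, 7): e=[5,0,15] → ·  [on edge]
    (1,4)@(3, 9): e=[15,0,5] → ·  [on edge]
    (0,5)@(1, 11): e=[25,0,-5] → ·  [on edge]
  covered (2 px):
    · · · · · · · · ·
    · · # · · · · · ·
    · · # · · · · · ·
    · · · · · · · · ·
    · · · · · · · · ·
    · · · · · · · · ·
T1:
  2·area = 40  (B↔C swapped to make it positive)
  edge (16, 10)→(3, 6): d=(-13,-4) top-left  bias=+0
  edge (3, 6)→(0, 2): d=(-3,-4) top-left  bias=+0
  edge (0, 2)→(16, 10): d=(16,8) right/bottom  bias=-1
    (0,1)@(1, 3): e=[31,1,8] → #
    (1,1)@(3, 3): e=[39,9,-8] → ·
    (0,2)@(1, 5): e=[5,-5,40] → ·
    (1,2)@(3, 5): e=[13,3,24] → #
    (2,2)@(5, 5): e=[21,11,8] → #
    (3,2)@(7, 5): e=[29,19,-8] → ·
    (1,3)@(3, 7): e=[-13,-3,56] → ·
    (2,3)@(5, 7): e=[-5,5,40] → ·
    (3,3)@(7, 7): e=[3,13,24] → #
    (4,3)@(9, 7): e=[11,21,8] → #
    (5,3)@(11, 7): e=[19,29,-8] → ·
    (3,4)@(7, 9): e=[-23,7,56] → ·
  covered (6 px):
    · · · · · · · · ·
    # · · · · · · · ·
    · # # · · · · · ·
    · · · # # · · · ·
    · · · · · · # · ·
    · · · · · · · · ·
T2:
  2·area = 96
  edge (2, 10)→(18, 2): d=(16,-8) top-left  bias=+0
  edge (18, 2)→(10, 12): d=(-8,10) right/bottom  bias=-1
  edge (10, 12)→(2, 10): d=(-8,-2) top-left  bias=+0
    (8,1)@(17, 3): e=[8,2,86] → #
    (6,2)@(13, 5): e=[8,26,62] → #
    (7,2)@(15, 5): e=[24,6,66] → #
    (8,2)@(17, 5): e=[40,-14,70] → ·
    (4,3)@(9, 7): e=[8,50,38] → #
    (5,3)@(11, 7): e=[24,30,42] → #
    (7,3)@(15, 7): e=[56,-10,50] → ·
    (2,4)@(5, 9): e=[8,74,14] → #
    (3,4)@(7, 9): e=[24,54,18] → #
    (6,4)@(13, 9): e=[72,-6,30] → ·
    (2,5)@(5, 11): e=[40,58,-2] → ·
    (3,5)@(7, 11): e=[56,38,2] → #
  covered (12 px):
    · · · · · · · · ·
    · · · · · · · · #
    · · · · · · # # ·
    · · · · # # # · ·
    · · # # # # · · ·
    · · · # # · · · ·
T3:
  2·area = 24  (B↔C swapped to make it positive)
  edge (12, 12)→(4, 5): d=(-8,-7) top-left  bias=+0
  edge (4, 5)→(4, 2): d=(0,-3) top-left  bias=+0
  edge (4, 2)→(12, 12): d=(8,10) right/bottom  bias=-1
    (2,2)@(5, 5): e=[7,3,14] → #
    (3,2)@(7, 5): e=[21,9,-6] → ·
    (2,3)@(5, 7): e=[-9,3,30] → ·
    (3,3)@(7, 7): e=[5,9,10] → #
    (4,3)@(9, 7): e=[19,15,-10] → ·
    (3,4)@(7, 9): e=[-11,9,26] → ·
    (4,4)@(9, 9): e=[3,15,6] → #
    (5,4)@(11, 9): e=[17,21,-14] → ·
    (4,5)@(9, 11): e=[-13,15,22] → ·
    (5,5)@(11, 11): e=[1,21,2] → #
    (6,5)@(13, 11): e=[15,27,-18] → ·
  covered (4 px):
    · · · · · · · · ·
    · · · · · · · · ·
    · · # · · · · · ·
    · · · # · · · · ·
    · · · · # · · · ·
    · · · · · # · · ·

Z-buffer (winner per pixel, '.' = empty):
  . . . . . . . . .
  1 . 0 . . . . . 2
  . 1 3 . . . 2 2 .
  . . . 3 2 2 2 . .
  . . 2 2 3 2 1 . .
  . . . 2 2 3 . . .

Answer: 3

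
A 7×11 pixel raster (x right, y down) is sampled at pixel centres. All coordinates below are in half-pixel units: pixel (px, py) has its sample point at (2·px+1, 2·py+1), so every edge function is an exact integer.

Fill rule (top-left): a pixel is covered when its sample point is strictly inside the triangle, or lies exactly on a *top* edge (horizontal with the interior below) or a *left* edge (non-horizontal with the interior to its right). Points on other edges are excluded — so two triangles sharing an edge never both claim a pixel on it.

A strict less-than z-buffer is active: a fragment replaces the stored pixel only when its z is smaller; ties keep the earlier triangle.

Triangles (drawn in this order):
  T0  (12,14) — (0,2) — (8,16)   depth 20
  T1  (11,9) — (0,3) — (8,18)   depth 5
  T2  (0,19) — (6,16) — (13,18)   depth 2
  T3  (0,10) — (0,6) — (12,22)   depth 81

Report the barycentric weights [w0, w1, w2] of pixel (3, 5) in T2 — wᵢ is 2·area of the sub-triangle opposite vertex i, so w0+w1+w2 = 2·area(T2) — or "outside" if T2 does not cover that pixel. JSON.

T0:
  2·area = 72  (B↔C swapped to make it positive)
  edge (12, 14)→(8, 16): d=(-4,2) right/bottom  bias=-1
  edge (8, 16)→(0, 2): d=(-8,-14) top-left  bias=+0
  edge (0, 2)→(12, 14): d=(12,12) right/bottom  bias=-1
    (0,1)@(1, 3): e=[66,6,0] → .  [on edge]
    (1,2)@(3, 5): e=[54,18,0] → .  [on edge]
    (1,3)@(3, 7): e=[46,2,24] → X
    (2,3)@(5, 7): e=[42,30,0] → .  [on edge]
    (1,4)@(3, 9): e=[38,-14,48] → .
    (2,4)@(5, 9): e=[34,14,24] → X
    (3,4)@(7, 9): e=[30,42,0] → .  [on edge]
    (2,5)@(5, 11): e=[26,-2,48] → .
    (3,5)@(7, 11): e=[22,26,24] → X
    (4,5)@(9, 11): e=[18,54,0] → .  [on edge]
    (3,6)@(7, 13): e=[14,10,48] → X
    (4,6)@(9, 13): e=[10,38,24] → X
    (5,6)@(11, 13): e=[6,66,0] → .  [on edge]
    (6,7)@(13, 15): e=[-6,78,0] → .  [on edge]
  covered (6 px):
    . . . . . . .
    . . . . . . .
    . . . . . . .
    . X . . . . .
    . . X . . . .
    . . . X . . .
    . . . X X . .
    . . . . X . .
    . . . . . . .
    . . . . . . .
    . . . . . . .
T1:
  2·area = 117  (B↔C swapped to make it positive)
  edge (11, 9)→(8, 18): d=(-3,9) right/bottom  bias=-1
  edge (8, 18)→(0, 3): d=(-8,-15) top-left  bias=+0
  edge (0, 3)→(11, 9): d=(11,6) right/bottom  bias=-1
    (6,1)@(13, 3): e=[0,195,-78] → .  [on edge]
    (1,2)@(3, 5): e=[84,29,4] → X
    (2,2)@(5, 5): e=[66,59,-8] → .
    (1,3)@(3, 7): e=[78,13,26] → X
    (2,3)@(5, 7): e=[60,43,14] → X
    (3,3)@(7, 7): e=[42,73,2] → X
    (4,3)@(9, 7): e=[24,103,-10] → .
    (1,4)@(3, 9): e=[72,-3,48] → .
    (2,4)@(5, 9): e=[54,27,36] → X
    (4,4)@(9, 9): e=[18,87,12] → X
    (5,4)@(11, 9): e=[0,117,0] → .  [on edge]
    (2,5)@(5, 11): e=[48,11,58] → X
    (4,7)@(9, 15): e=[0,39,78] → .  [on edge]
    (3,10)@(7, 21): e=[0,-39,156] → .  [on edge]
  covered (13 px):
    . . . . . . .
    . . . . . . .
    . X . . . . .
    . X X X . . .
    . . X X X . .
    . . X X X . .
    . . . X X . .
    . . . X . . .
    . . . . . . .
    . . . . . . .
    . . . . . . .
T2:
  2·area = 33
  edge (0, 19)→(6, 16): d=(6,-3) top-left  bias=+0
  edge (6, 16)→(13, 18): d=(7,2) right/bottom  bias=-1
  edge (13, 18)→(0, 19): d=(-13,1) right/bottom  bias=-1
    (2,8)@(5, 17): e=[3,9,21] → X
    (3,8)@(7, 17): e=[9,5,19] → X
    (4,8)@(9, 17): e=[15,1,17] → X
    (5,8)@(11, 17): e=[21,-3,15] → .
    (2,9)@(5, 19): e=[15,23,-5] → .
    (3,9)@(7, 19): e=[21,19,-7] → .
    (4,9)@(9, 19): e=[27,15,-9] → .
  covered (3 px):
    . . . . . . .
    . . . . . . .
    . . . . . . .
    . . . . . . .
    . . . . . . .
    . . . . . . .
    . . . . . . .
    . . . . . . .
    . . X X X . .
    . . . . . . .
    . . . . . . .
T3:
  2·area = 48
  edge (0, 10)→(0, 6): d=(0,-4) top-left  bias=+0
  edge (0, 6)→(12, 22): d=(12,16) right/bottom  bias=-1
  edge (12, 22)→(0, 10): d=(-12,-12) top-left  bias=+0
    (0,4)@(1, 9): e=[4,20,24] → X
    (1,4)@(3, 9): e=[12,-12,48] → .
    (0,5)@(1, 11): e=[4,44,0] → X  [on edge]
    (1,5)@(3, 11): e=[12,12,24] → X
    (2,5)@(5, 11): e=[20,-20,48] → .
    (0,6)@(1, 13): e=[4,68,-24] → .
    (1,6)@(3, 13): e=[12,36,0] → X  [on edge]
    (2,6)@(5, 13): e=[20,4,24] → X
    (3,6)@(7, 13): e=[28,-28,48] → .
    (1,7)@(3, 15): e=[12,60,-24] → .
    (2,7)@(5, 15): e=[20,28,0] → X  [on edge]
    (3,7)@(7, 15): e=[28,-4,24] → .
    (3,8)@(7, 17): e=[28,20,0] → X  [on edge]
    (4,9)@(9, 19): e=[36,12,0] → X  [on edge]
    (5,10)@(11, 21): e=[44,4,0] → X  [on edge]
  covered (9 px):
    . . . . . . .
    . . . . . . .
    . . . . . . .
    . . . . . . .
    X . . . . . .
    X X . . . . .
    . X X . . . .
    . . X . . . .
    . . . X . . .
    . . . . X . .
    . . . . . X .

Final: "outside"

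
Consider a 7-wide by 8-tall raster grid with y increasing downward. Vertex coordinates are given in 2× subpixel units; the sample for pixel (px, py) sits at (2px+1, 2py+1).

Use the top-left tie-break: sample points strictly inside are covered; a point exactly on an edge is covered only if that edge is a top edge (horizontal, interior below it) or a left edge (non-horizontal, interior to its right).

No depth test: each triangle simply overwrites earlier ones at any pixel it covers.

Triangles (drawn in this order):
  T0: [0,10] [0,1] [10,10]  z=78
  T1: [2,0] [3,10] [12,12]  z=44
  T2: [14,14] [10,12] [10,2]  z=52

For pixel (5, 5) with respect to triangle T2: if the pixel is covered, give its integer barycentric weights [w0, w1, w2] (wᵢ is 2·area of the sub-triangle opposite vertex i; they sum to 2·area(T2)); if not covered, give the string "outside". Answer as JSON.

T0:
  2·area = 90
  edge (0, 10)→(0, 1): d=(0,-9) top-left  bias=+0
  edge (0, 1)→(10, 10): d=(10,9) right/bottom  bias=-1
  edge (10, 10)→(0, 10): d=(-10,0) right/bottom  bias=-1
    (0,1)@(1, 3): e=[9,11,70] → #
    (1,1)@(3, 3): e=[27,-7,70] → ·
    (0,2)@(1, 5): e=[9,31,50] → #
    (1,2)@(3, 5): e=[27,13,50] → #
    (2,2)@(5, 5): e=[45,-5,50] → ·
    (0,3)@(1, 7): e=[9,51,30] → #
    (2,3)@(5, 7): e=[45,15,30] → #
    (3,3)@(7, 7): e=[63,-3,30] → ·
    (0,4)@(1, 9): e=[9,71,10] → #
    (3,4)@(7, 9): e=[63,17,10] → #
    (4,4)@(9, 9): e=[81,-1,10] → ·
    (0,5)@(1, 11): e=[9,91,-10] → ·
  covered (10 px):
    · · · · · · ·
    # · · · · · ·
    # # · · · · ·
    # # # · · · ·
    # # # # · · ·
    · · · · · · ·
    · · · · · · ·
    · · · · · · ·
T1:
  2·area = 88  (B↔C swapped to make it positive)
  edge (2, 0)→(12, 12): d=(10,12) right/bottom  bias=-1
  edge (12, 12)→(3, 10): d=(-9,-2) top-left  bias=+0
  edge (3, 10)→(2, 0): d=(-1,-10) top-left  bias=+0
    (1,1)@(3, 3): e=[18,63,7] → #
    (2,1)@(5, 3): e=[-6,67,27] → ·
    (1,2)@(3, 5): e=[38,45,5] → #
    (2,2)@(5, 5): e=[14,49,25] → #
    (3,2)@(7, 5): e=[-10,53,45] → ·
    (1,3)@(3, 7): e=[58,27,3] → #
    (3,3)@(7, 7): e=[10,35,43] → #
    (4,3)@(9, 7): e=[-14,39,63] → ·
    (1,4)@(3, 9): e=[78,9,1] → #
    (4,4)@(9, 9): e=[6,21,61] → #
    (5,4)@(11, 9): e=[-18,25,81] → ·
    (1,5)@(3, 11): e=[98,-9,-1] → ·
  covered (12 px):
    · · · · · · ·
    · # · · · · ·
    · # # · · · ·
    · # # # · · ·
    · # # # # · ·
    · · · · # # ·
    · · · · · · ·
    · · · · · · ·
T2:
  2·area = 40
  edge (14, 14)→(10, 12): d=(-4,-2) top-left  bias=+0
  edge (10, 12)→(10, 2): d=(0,-10) top-left  bias=+0
  edge (10, 2)→(14, 14): d=(4,12) right/bottom  bias=-1
    (5,2)@(11, 5): e=[30,10,0] → ·  [on edge]
    (5,3)@(11, 7): e=[22,10,8] → #
    (6,3)@(13, 7): e=[26,30,-16] → ·
    (5,4)@(11, 9): e=[14,10,16] → #
    (6,4)@(13, 9): e=[18,30,-8] → ·
    (5,5)@(11, 11): e=[6,10,24] → #
    (6,5)@(13, 11): e=[10,30,0] → ·  [on edge]
    (5,6)@(11, 13): e=[-2,10,32] → ·
    (6,6)@(13, 13): e=[2,30,8] → #
    (6,7)@(13, 15): e=[-6,30,16] → ·
  covered (4 px):
    · · · · · · ·
    · · · · · · ·
    · · · · · · ·
    · · · · · # ·
    · · · · · # ·
    · · · · · # ·
    · · · · · · #
    · · · · · · ·

Answer: [10,24,6]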